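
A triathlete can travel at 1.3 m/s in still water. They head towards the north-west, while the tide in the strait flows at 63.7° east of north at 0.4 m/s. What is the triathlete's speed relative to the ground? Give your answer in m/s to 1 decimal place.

Taking east as x and north as y: velocity relative to the water = (-0.919, 0.919) m/s; the water relative to ground = (0.359, 0.177) m/s.
Velocity relative to ground = (-0.919, 0.919) + (0.359, 0.177) = (-0.561, 1.096) m/s.
Speed = |(-0.561, 1.096)| = 1.231 m/s.

1.2 m/s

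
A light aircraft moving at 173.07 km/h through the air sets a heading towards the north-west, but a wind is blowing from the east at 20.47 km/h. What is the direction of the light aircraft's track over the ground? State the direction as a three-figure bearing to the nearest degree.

311°

Taking east as x and north as y: velocity relative to the air = (-122.379, 122.379) km/h; the air relative to ground = (-20.470, 0.000) km/h.
Velocity relative to ground = (-122.379, 122.379) + (-20.470, 0.000) = (-142.849, 122.379) km/h.
Bearing = atan2(-142.85, 122.38) = 310.59° clockwise from north.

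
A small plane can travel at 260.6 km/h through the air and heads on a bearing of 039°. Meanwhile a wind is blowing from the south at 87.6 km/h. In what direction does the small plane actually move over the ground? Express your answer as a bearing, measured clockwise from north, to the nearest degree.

029°

Taking east as x and north as y: velocity relative to the air = (164.001, 202.524) km/h; the air relative to ground = (0.000, 87.600) km/h.
Velocity relative to ground = (164.001, 202.524) + (0.000, 87.600) = (164.001, 290.124) km/h.
Bearing = atan2(164.00, 290.12) = 29.48° clockwise from north.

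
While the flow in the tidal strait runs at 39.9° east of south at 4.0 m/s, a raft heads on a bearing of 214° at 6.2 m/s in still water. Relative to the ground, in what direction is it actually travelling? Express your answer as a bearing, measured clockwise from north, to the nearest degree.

Taking east as x and north as y: velocity relative to the water = (-3.467, -5.140) m/s; the water relative to ground = (2.566, -3.069) m/s.
Velocity relative to ground = (-3.467, -5.140) + (2.566, -3.069) = (-0.901, -8.209) m/s.
Bearing = atan2(-0.90, -8.21) = 186.27° clockwise from north.

186°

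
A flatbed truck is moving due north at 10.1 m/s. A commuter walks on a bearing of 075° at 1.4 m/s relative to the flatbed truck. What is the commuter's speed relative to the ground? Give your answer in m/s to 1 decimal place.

Taking east as x and north as y: flatbed truck velocity = (0.000, 10.100) m/s; commuter velocity relative to flatbed truck = (1.352, 0.362) m/s.
Velocity relative to ground = (0.000, 10.100) + (1.352, 0.362) = (1.352, 10.462) m/s.
Speed = |(1.352, 10.462)| = 10.549 m/s.

10.5 m/s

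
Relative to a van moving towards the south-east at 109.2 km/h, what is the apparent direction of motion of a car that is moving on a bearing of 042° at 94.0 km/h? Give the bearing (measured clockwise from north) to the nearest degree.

Taking east as x and north as y: car velocity = (62.898, 69.856) km/h; van velocity = (77.216, -77.216) km/h.
Velocity of car relative to van = (62.898, 69.856) − (77.216, -77.216) = (-14.318, 147.072) km/h.
Bearing = atan2(-14.32, 147.07) = 354.44° clockwise from north.

354°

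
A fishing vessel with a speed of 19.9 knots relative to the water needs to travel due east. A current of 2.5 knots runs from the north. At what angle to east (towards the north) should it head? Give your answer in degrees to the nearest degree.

The current pushes perpendicular to the desired track; the heading must have a component into the current equal to 2.5 knots: 19.9 sin θ = 2.5.
sin θ = 0.1256, so θ = 7.217°.

7°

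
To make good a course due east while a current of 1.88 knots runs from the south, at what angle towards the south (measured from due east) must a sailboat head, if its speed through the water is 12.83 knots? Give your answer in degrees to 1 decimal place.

The current pushes perpendicular to the desired track; the heading must have a component into the current equal to 1.88 knots: 12.83 sin θ = 1.88.
sin θ = 0.1465, so θ = 8.426°.

8.4°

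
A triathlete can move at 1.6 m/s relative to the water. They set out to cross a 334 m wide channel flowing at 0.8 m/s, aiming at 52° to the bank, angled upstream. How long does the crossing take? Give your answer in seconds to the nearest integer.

265 s

The component of the triathlete's velocity perpendicular to the bank is 1.6 × sin 52° = 1.261 m/s.
Only the cross-stream component determines the crossing time; the current contributes nothing perpendicular to the bank.
Time = 334 / 1.261 = 264.908 s.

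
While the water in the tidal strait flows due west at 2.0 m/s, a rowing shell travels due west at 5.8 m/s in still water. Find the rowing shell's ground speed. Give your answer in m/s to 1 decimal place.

7.8 m/s

Taking east as x and north as y: velocity relative to the water = (-5.800, 0.000) m/s; the water relative to ground = (-2.000, 0.000) m/s.
Velocity relative to ground = (-5.800, 0.000) + (-2.000, 0.000) = (-7.800, 0.000) m/s.
Speed = |(-7.800, 0.000)| = 7.800 m/s.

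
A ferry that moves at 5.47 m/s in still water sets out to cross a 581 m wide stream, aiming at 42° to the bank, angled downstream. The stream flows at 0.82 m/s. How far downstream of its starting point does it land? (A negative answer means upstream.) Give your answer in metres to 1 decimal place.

Perpendicular speed = 3.660 m/s; crossing time = 581 / 3.660 = 158.737 s.
Net downstream speed = 4.885 m/s.
Drift = 4.885 × 158.737 = 775.430 m (downstream).

775.4 m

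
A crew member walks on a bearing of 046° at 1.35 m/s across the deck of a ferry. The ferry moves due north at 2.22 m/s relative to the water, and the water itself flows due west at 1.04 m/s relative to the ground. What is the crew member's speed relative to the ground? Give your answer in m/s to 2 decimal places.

In east/north components (m/s): crew member relative to ferry = (0.971, 0.938); ferry relative to water = (0.000, 2.220); water relative to ground = (-1.040, 0.000).
Sum = (-0.069, 3.158) m/s.
Speed = |(-0.069, 3.158)| = 3.159 m/s.

3.16 m/s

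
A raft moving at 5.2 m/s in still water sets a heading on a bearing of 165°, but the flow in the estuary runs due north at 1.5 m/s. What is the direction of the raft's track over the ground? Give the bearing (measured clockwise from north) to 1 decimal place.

159.1°

Taking east as x and north as y: velocity relative to the water = (1.346, -5.023) m/s; the water relative to ground = (0.000, 1.500) m/s.
Velocity relative to ground = (1.346, -5.023) + (0.000, 1.500) = (1.346, -3.523) m/s.
Bearing = atan2(1.35, -3.52) = 159.09° clockwise from north.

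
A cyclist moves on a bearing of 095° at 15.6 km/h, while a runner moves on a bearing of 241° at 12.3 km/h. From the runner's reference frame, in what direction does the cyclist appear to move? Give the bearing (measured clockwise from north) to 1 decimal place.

080.1°

Taking east as x and north as y: cyclist velocity = (15.541, -1.360) km/h; runner velocity = (-10.758, -5.963) km/h.
Velocity of cyclist relative to runner = (15.541, -1.360) − (-10.758, -5.963) = (26.298, 4.604) km/h.
Bearing = atan2(26.30, 4.60) = 80.07° clockwise from north.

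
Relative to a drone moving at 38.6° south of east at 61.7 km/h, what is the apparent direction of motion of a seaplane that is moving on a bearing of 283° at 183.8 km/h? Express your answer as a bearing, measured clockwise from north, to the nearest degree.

289°

Taking east as x and north as y: seaplane velocity = (-179.089, 41.346) km/h; drone velocity = (48.220, -38.493) km/h.
Velocity of seaplane relative to drone = (-179.089, 41.346) − (48.220, -38.493) = (-227.309, 79.839) km/h.
Bearing = atan2(-227.31, 79.84) = 289.35° clockwise from north.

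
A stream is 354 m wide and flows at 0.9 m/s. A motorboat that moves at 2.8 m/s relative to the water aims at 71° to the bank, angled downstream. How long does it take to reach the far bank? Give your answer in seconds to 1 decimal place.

133.7 s

The component of the motorboat's velocity perpendicular to the bank is 2.8 × sin 71° = 2.647 m/s.
Only the cross-stream component determines the crossing time; the current contributes nothing perpendicular to the bank.
Time = 354 / 2.647 = 133.713 s.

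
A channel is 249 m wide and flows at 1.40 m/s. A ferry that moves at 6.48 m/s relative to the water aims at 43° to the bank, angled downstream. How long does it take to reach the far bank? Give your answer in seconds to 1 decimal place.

56.3 s

The component of the ferry's velocity perpendicular to the bank is 6.48 × sin 43° = 4.419 m/s.
The current is parallel to the bank, so it does not affect the crossing time.
Time = 249 / 4.419 = 56.343 s.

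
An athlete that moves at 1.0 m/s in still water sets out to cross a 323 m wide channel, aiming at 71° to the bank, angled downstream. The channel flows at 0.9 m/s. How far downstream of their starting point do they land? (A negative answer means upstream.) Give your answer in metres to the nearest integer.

419 m

Perpendicular speed = 0.946 m/s; crossing time = 323 / 0.946 = 341.611 s.
Net downstream speed = 1.226 m/s.
Drift = 1.226 × 341.611 = 418.668 m (downstream).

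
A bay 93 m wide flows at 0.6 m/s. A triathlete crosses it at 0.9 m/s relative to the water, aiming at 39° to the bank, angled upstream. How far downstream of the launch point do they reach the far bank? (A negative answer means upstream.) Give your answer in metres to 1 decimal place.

Perpendicular speed = 0.566 m/s; crossing time = 93 / 0.566 = 164.198 s.
Net downstream speed = -0.099 m/s.
Drift = -0.099 × 164.198 = -16.326 m (upstream).

-16.3 m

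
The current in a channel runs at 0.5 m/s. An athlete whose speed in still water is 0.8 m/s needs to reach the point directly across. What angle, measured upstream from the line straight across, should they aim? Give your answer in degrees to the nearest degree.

39°

To cancel the current, the upstream component of the athlete's velocity must equal the flow: 0.8 sin θ = 0.5.
sin θ = 0.5 / 0.8 = 0.6250.
θ = arcsin(0.6250) = 38.682°.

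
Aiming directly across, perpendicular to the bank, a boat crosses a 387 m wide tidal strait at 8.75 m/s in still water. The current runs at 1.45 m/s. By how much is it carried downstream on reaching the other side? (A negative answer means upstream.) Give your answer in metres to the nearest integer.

64 m

Perpendicular speed = 8.750 m/s; crossing time = 387 / 8.750 = 44.229 s.
Net downstream speed = 1.450 m/s.
Drift = 1.450 × 44.229 = 64.131 m (downstream).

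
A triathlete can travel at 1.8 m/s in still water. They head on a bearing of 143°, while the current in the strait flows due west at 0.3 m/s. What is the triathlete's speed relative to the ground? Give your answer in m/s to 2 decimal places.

1.64 m/s

Taking east as x and north as y: velocity relative to the water = (1.083, -1.438) m/s; the water relative to ground = (-0.300, 0.000) m/s.
Velocity relative to ground = (1.083, -1.438) + (-0.300, 0.000) = (0.783, -1.438) m/s.
Speed = |(0.783, -1.438)| = 1.637 m/s.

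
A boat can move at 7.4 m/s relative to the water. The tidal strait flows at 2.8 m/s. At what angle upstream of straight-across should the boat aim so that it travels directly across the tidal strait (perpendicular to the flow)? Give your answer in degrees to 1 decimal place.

22.2°

To cancel the current, the upstream component of the boat's velocity must equal the flow: 7.4 sin θ = 2.8.
sin θ = 2.8 / 7.4 = 0.3784.
θ = arcsin(0.3784) = 22.233°.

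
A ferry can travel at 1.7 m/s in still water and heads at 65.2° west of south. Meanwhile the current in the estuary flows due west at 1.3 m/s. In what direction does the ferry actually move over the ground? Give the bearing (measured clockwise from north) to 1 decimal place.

Taking east as x and north as y: velocity relative to the water = (-1.543, -0.713) m/s; the water relative to ground = (-1.300, 0.000) m/s.
Velocity relative to ground = (-1.543, -0.713) + (-1.300, 0.000) = (-2.843, -0.713) m/s.
Bearing = atan2(-2.84, -0.71) = 255.92° clockwise from north.

255.9°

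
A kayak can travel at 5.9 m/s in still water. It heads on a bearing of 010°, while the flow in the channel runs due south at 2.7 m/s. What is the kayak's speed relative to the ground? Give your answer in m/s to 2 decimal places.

Taking east as x and north as y: velocity relative to the water = (1.025, 5.810) m/s; the water relative to ground = (0.000, -2.700) m/s.
Velocity relative to ground = (1.025, 5.810) + (0.000, -2.700) = (1.025, 3.110) m/s.
Speed = |(1.025, 3.110)| = 3.275 m/s.

3.27 m/s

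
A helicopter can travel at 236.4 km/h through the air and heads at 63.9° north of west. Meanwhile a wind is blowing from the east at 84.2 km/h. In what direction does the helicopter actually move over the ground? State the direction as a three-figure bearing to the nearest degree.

318°

Taking east as x and north as y: velocity relative to the air = (-104.002, 212.294) km/h; the air relative to ground = (-84.200, 0.000) km/h.
Velocity relative to ground = (-104.002, 212.294) + (-84.200, 0.000) = (-188.202, 212.294) km/h.
Bearing = atan2(-188.20, 212.29) = 318.44° clockwise from north.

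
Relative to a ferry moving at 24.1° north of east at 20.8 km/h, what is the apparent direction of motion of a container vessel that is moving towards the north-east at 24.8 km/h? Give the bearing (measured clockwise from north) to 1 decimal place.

350.9°

Taking east as x and north as y: container vessel velocity = (17.536, 17.536) km/h; ferry velocity = (18.987, 8.493) km/h.
Velocity of container vessel relative to ferry = (17.536, 17.536) − (18.987, 8.493) = (-1.451, 9.043) km/h.
Bearing = atan2(-1.45, 9.04) = 350.89° clockwise from north.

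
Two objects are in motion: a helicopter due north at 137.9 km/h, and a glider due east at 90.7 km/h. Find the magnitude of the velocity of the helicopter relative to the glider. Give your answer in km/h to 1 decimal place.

Taking east as x and north as y: helicopter velocity = (0.000, 137.900) km/h; glider velocity = (90.700, 0.000) km/h.
Velocity of helicopter relative to glider = (0.000, 137.900) − (90.700, 0.000) = (-90.700, 137.900) km/h.
Magnitude = |(-90.700, 137.900)| = 165.054 km/h.

165.1 km/h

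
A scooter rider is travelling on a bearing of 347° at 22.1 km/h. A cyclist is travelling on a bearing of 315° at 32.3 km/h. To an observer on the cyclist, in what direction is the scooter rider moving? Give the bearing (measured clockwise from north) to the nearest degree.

094°

Taking east as x and north as y: scooter rider velocity = (-4.971, 21.534) km/h; cyclist velocity = (-22.840, 22.840) km/h.
Velocity of scooter rider relative to cyclist = (-4.971, 21.534) − (-22.840, 22.840) = (17.868, -1.306) km/h.
Bearing = atan2(17.87, -1.31) = 94.18° clockwise from north.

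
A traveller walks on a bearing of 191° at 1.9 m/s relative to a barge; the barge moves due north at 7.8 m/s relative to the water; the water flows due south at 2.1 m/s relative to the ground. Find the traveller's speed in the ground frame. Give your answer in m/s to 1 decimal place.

3.9 m/s

In east/north components (m/s): traveller relative to barge = (-0.363, -1.865); barge relative to water = (0.000, 7.800); water relative to ground = (0.000, -2.100).
Sum = (-0.363, 3.835) m/s.
Speed = |(-0.363, 3.835)| = 3.852 m/s.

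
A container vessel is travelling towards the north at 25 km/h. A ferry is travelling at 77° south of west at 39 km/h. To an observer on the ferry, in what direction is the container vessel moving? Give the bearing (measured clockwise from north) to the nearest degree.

Taking east as x and north as y: container vessel velocity = (0.000, 25.000) km/h; ferry velocity = (-8.773, -38.000) km/h.
Velocity of container vessel relative to ferry = (0.000, 25.000) − (-8.773, -38.000) = (8.773, 63.000) km/h.
Bearing = atan2(8.77, 63.00) = 7.93° clockwise from north.

008°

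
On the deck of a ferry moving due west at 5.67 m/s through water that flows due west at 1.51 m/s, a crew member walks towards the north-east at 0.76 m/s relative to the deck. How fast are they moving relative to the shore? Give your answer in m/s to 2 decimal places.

6.66 m/s

In east/north components (m/s): crew member relative to ferry = (0.537, 0.537); ferry relative to water = (-5.670, 0.000); water relative to ground = (-1.510, 0.000).
Sum = (-6.643, 0.537) m/s.
Speed = |(-6.643, 0.537)| = 6.664 m/s.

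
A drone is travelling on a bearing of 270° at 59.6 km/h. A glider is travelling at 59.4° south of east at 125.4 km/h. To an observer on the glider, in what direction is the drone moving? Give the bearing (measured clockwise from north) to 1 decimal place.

311.2°

Taking east as x and north as y: drone velocity = (-59.600, 0.000) km/h; glider velocity = (63.834, -107.937) km/h.
Velocity of drone relative to glider = (-59.600, 0.000) − (63.834, -107.937) = (-123.434, 107.937) km/h.
Bearing = atan2(-123.43, 107.94) = 311.17° clockwise from north.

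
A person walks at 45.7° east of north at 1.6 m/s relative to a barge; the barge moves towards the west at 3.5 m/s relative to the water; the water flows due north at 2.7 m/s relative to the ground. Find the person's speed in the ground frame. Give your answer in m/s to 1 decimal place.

In east/north components (m/s): person relative to barge = (1.145, 1.117); barge relative to water = (-3.500, 0.000); water relative to ground = (0.000, 2.700).
Sum = (-2.355, 3.817) m/s.
Speed = |(-2.355, 3.817)| = 4.485 m/s.

4.5 m/s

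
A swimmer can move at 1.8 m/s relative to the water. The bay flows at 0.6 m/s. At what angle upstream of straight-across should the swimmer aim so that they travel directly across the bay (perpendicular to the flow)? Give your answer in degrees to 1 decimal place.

To cancel the current, the upstream component of the swimmer's velocity must equal the flow: 1.8 sin θ = 0.6.
sin θ = 0.6 / 1.8 = 0.3333.
θ = arcsin(0.3333) = 19.471°.

19.5°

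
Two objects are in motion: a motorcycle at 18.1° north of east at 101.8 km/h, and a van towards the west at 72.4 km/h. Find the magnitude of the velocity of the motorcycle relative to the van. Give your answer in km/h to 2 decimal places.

172.09 km/h

Taking east as x and north as y: motorcycle velocity = (96.763, 31.627) km/h; van velocity = (-72.400, 0.000) km/h.
Velocity of motorcycle relative to van = (96.763, 31.627) − (-72.400, 0.000) = (169.163, 31.627) km/h.
Magnitude = |(169.163, 31.627)| = 172.094 km/h.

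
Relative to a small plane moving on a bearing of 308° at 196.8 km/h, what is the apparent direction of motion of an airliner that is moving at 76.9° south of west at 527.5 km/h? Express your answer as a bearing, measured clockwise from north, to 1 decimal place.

Taking east as x and north as y: airliner velocity = (-119.559, -513.772) km/h; small plane velocity = (-155.081, 121.162) km/h.
Velocity of airliner relative to small plane = (-119.559, -513.772) − (-155.081, 121.162) = (35.522, -634.935) km/h.
Bearing = atan2(35.52, -634.93) = 176.80° clockwise from north.

176.8°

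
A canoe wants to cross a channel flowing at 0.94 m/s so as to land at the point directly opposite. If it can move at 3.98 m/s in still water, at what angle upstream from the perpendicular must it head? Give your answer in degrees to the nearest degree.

14°

To cancel the current, the upstream component of the canoe's velocity must equal the flow: 3.98 sin θ = 0.94.
sin θ = 0.94 / 3.98 = 0.2362.
θ = arcsin(0.2362) = 13.661°.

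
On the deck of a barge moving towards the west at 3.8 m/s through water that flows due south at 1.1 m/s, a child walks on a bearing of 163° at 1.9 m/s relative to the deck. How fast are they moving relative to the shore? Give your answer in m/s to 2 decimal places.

In east/north components (m/s): child relative to barge = (0.556, -1.817); barge relative to water = (-3.800, 0.000); water relative to ground = (0.000, -1.100).
Sum = (-3.244, -2.917) m/s.
Speed = |(-3.244, -2.917)| = 4.363 m/s.

4.36 m/s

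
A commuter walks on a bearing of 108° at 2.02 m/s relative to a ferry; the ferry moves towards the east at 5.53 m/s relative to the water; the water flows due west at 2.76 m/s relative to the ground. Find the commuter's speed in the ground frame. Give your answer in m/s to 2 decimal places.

4.73 m/s

In east/north components (m/s): commuter relative to ferry = (1.921, -0.624); ferry relative to water = (5.530, 0.000); water relative to ground = (-2.760, 0.000).
Sum = (4.691, -0.624) m/s.
Speed = |(4.691, -0.624)| = 4.732 m/s.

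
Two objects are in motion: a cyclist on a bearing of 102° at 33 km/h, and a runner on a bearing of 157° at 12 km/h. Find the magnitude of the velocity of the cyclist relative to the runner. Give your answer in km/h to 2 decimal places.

27.91 km/h

Taking east as x and north as y: cyclist velocity = (32.279, -6.861) km/h; runner velocity = (4.689, -11.046) km/h.
Velocity of cyclist relative to runner = (32.279, -6.861) − (4.689, -11.046) = (27.590, 4.185) km/h.
Magnitude = |(27.590, 4.185)| = 27.906 km/h.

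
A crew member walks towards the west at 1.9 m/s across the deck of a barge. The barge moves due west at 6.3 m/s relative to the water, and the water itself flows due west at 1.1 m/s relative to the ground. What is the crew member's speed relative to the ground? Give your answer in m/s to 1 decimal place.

In east/north components (m/s): crew member relative to barge = (-1.900, 0.000); barge relative to water = (-6.300, 0.000); water relative to ground = (-1.100, 0.000).
Sum = (-9.300, 0.000) m/s.
Speed = |(-9.300, 0.000)| = 9.300 m/s.

9.3 m/s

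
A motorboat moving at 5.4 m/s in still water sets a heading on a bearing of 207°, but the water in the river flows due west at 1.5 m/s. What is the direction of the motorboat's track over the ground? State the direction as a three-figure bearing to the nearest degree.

Taking east as x and north as y: velocity relative to the water = (-2.452, -4.811) m/s; the water relative to ground = (-1.500, 0.000) m/s.
Velocity relative to ground = (-2.452, -4.811) + (-1.500, 0.000) = (-3.952, -4.811) m/s.
Bearing = atan2(-3.95, -4.81) = 219.40° clockwise from north.

219°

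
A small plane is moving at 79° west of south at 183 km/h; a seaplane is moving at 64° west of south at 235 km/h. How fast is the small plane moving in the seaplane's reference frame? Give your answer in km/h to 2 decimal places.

Taking east as x and north as y: small plane velocity = (-179.638, -34.918) km/h; seaplane velocity = (-211.217, -103.017) km/h.
Velocity of small plane relative to seaplane = (-179.638, -34.918) − (-211.217, -103.017) = (31.579, 68.099) km/h.
Magnitude = |(31.579, 68.099)| = 75.065 km/h.

75.06 km/h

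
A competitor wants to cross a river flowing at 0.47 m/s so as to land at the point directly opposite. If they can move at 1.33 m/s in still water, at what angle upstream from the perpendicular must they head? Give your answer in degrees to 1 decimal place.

To cancel the current, the upstream component of the competitor's velocity must equal the flow: 1.33 sin θ = 0.47.
sin θ = 0.47 / 1.33 = 0.3534.
θ = arcsin(0.3534) = 20.694°.

20.7°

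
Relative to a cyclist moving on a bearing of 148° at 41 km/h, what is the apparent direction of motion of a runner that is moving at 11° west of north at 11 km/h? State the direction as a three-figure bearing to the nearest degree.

Taking east as x and north as y: runner velocity = (-2.099, 10.798) km/h; cyclist velocity = (21.727, -34.770) km/h.
Velocity of runner relative to cyclist = (-2.099, 10.798) − (21.727, -34.770) = (-23.826, 45.568) km/h.
Bearing = atan2(-23.83, 45.57) = 332.40° clockwise from north.

332°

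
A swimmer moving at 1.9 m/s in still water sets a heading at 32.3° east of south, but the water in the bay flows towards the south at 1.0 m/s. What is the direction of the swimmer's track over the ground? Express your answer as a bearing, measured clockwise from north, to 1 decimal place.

Taking east as x and north as y: velocity relative to the water = (1.015, -1.606) m/s; the water relative to ground = (0.000, -1.000) m/s.
Velocity relative to ground = (1.015, -1.606) + (0.000, -1.000) = (1.015, -2.606) m/s.
Bearing = atan2(1.02, -2.61) = 158.71° clockwise from north.

158.7°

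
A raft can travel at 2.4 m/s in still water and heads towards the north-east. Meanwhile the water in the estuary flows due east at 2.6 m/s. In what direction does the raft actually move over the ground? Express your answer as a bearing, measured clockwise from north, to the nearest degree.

068°

Taking east as x and north as y: velocity relative to the water = (1.697, 1.697) m/s; the water relative to ground = (2.600, 0.000) m/s.
Velocity relative to ground = (1.697, 1.697) + (2.600, 0.000) = (4.297, 1.697) m/s.
Bearing = atan2(4.30, 1.70) = 68.45° clockwise from north.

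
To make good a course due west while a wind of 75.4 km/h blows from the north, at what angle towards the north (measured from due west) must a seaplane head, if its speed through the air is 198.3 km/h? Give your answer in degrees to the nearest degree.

22°

The wind pushes perpendicular to the desired track; the heading must have a component into the wind equal to 75.4 km/h: 198.3 sin θ = 75.4.
sin θ = 0.3802, so θ = 22.348°.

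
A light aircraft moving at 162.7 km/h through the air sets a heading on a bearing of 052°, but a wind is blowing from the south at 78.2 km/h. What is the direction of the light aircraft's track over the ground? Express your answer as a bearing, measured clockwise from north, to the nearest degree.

Taking east as x and north as y: velocity relative to the air = (128.209, 100.168) km/h; the air relative to ground = (0.000, 78.200) km/h.
Velocity relative to ground = (128.209, 100.168) + (0.000, 78.200) = (128.209, 178.368) km/h.
Bearing = atan2(128.21, 178.37) = 35.71° clockwise from north.

036°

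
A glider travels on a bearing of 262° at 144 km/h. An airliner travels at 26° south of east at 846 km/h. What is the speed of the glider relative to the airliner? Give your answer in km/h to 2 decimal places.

Taking east as x and north as y: glider velocity = (-142.599, -20.041) km/h; airliner velocity = (760.380, -370.862) km/h.
Velocity of glider relative to airliner = (-142.599, -20.041) − (760.380, -370.862) = (-902.978, 350.821) km/h.
Magnitude = |(-902.978, 350.821)| = 968.734 km/h.

968.73 km/h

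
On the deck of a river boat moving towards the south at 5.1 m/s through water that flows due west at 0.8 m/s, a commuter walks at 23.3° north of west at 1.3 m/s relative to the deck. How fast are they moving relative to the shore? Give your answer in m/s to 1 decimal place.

In east/north components (m/s): commuter relative to river boat = (-1.194, 0.514); river boat relative to water = (0.000, -5.100); water relative to ground = (-0.800, 0.000).
Sum = (-1.994, -4.586) m/s.
Speed = |(-1.994, -4.586)| = 5.001 m/s.

5.0 m/s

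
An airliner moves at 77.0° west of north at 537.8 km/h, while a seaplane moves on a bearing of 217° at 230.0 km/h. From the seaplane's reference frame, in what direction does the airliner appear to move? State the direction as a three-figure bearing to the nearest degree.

Taking east as x and north as y: airliner velocity = (-524.016, 120.979) km/h; seaplane velocity = (-138.417, -183.686) km/h.
Velocity of airliner relative to seaplane = (-524.016, 120.979) − (-138.417, -183.686) = (-385.599, 304.665) km/h.
Bearing = atan2(-385.60, 304.66) = 308.31° clockwise from north.

308°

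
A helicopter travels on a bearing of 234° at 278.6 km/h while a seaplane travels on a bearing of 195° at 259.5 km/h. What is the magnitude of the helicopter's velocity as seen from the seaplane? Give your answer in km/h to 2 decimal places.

Taking east as x and north as y: helicopter velocity = (-225.392, -163.757) km/h; seaplane velocity = (-67.164, -250.658) km/h.
Velocity of helicopter relative to seaplane = (-225.392, -163.757) − (-67.164, -250.658) = (-158.229, 86.901) km/h.
Magnitude = |(-158.229, 86.901)| = 180.522 km/h.

180.52 km/h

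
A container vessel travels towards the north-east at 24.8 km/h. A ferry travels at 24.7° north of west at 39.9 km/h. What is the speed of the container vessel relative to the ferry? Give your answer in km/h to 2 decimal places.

Taking east as x and north as y: container vessel velocity = (17.536, 17.536) km/h; ferry velocity = (-36.249, 16.673) km/h.
Velocity of container vessel relative to ferry = (17.536, 17.536) − (-36.249, 16.673) = (53.786, 0.863) km/h.
Magnitude = |(53.786, 0.863)| = 53.793 km/h.

53.79 km/h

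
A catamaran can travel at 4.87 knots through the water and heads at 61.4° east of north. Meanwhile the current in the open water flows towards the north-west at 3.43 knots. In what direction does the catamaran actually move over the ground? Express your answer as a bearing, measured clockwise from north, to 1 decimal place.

Taking east as x and north as y: velocity relative to the water = (4.276, 2.331) knots; the water relative to ground = (-2.425, 2.425) knots.
Velocity relative to ground = (4.276, 2.331) + (-2.425, 2.425) = (1.850, 4.757) knots.
Bearing = atan2(1.85, 4.76) = 21.26° clockwise from north.

021.3°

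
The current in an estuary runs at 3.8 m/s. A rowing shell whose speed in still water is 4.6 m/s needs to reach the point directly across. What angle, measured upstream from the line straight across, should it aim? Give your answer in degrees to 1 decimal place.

To cancel the current, the upstream component of the rowing shell's velocity must equal the flow: 4.6 sin θ = 3.8.
sin θ = 3.8 / 4.6 = 0.8261.
θ = arcsin(0.8261) = 55.699°.

55.7°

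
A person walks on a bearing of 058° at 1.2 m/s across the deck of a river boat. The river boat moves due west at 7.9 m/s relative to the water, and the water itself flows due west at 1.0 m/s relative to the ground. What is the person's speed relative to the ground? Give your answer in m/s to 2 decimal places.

7.91 m/s

In east/north components (m/s): person relative to river boat = (1.018, 0.636); river boat relative to water = (-7.900, 0.000); water relative to ground = (-1.000, 0.000).
Sum = (-7.882, 0.636) m/s.
Speed = |(-7.882, 0.636)| = 7.908 m/s.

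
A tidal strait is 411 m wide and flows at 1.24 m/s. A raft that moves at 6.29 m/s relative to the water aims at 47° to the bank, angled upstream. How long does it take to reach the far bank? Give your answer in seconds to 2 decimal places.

The component of the raft's velocity perpendicular to the bank is 6.29 × sin 47° = 4.600 m/s.
Only the cross-stream component determines the crossing time; the current contributes nothing perpendicular to the bank.
Time = 411 / 4.600 = 89.344 s.

89.34 s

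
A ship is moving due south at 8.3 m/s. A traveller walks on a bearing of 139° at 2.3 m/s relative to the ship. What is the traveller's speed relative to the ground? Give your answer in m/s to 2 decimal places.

10.15 m/s

Taking east as x and north as y: ship velocity = (0.000, -8.300) m/s; traveller velocity relative to ship = (1.509, -1.736) m/s.
Velocity relative to ground = (0.000, -8.300) + (1.509, -1.736) = (1.509, -10.036) m/s.
Speed = |(1.509, -10.036)| = 10.149 m/s.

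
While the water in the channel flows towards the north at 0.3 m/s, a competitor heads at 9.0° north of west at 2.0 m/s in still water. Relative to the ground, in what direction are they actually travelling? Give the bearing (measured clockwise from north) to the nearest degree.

Taking east as x and north as y: velocity relative to the water = (-1.975, 0.313) m/s; the water relative to ground = (0.000, 0.300) m/s.
Velocity relative to ground = (-1.975, 0.313) + (0.000, 0.300) = (-1.975, 0.613) m/s.
Bearing = atan2(-1.98, 0.61) = 287.24° clockwise from north.

287°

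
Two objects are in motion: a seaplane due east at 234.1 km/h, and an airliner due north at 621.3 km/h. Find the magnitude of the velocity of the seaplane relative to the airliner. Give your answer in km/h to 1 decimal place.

663.9 km/h

Taking east as x and north as y: seaplane velocity = (234.100, 0.000) km/h; airliner velocity = (0.000, 621.300) km/h.
Velocity of seaplane relative to airliner = (234.100, 0.000) − (0.000, 621.300) = (234.100, -621.300) km/h.
Magnitude = |(234.100, -621.300)| = 663.940 km/h.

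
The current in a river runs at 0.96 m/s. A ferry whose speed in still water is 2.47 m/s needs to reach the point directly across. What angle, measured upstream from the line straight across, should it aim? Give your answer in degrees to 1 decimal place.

22.9°

To cancel the current, the upstream component of the ferry's velocity must equal the flow: 2.47 sin θ = 0.96.
sin θ = 0.96 / 2.47 = 0.3887.
θ = arcsin(0.3887) = 22.871°.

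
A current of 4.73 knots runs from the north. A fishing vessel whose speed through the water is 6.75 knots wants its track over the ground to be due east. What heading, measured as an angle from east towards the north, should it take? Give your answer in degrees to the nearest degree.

The current pushes perpendicular to the desired track; the heading must have a component into the current equal to 4.73 knots: 6.75 sin θ = 4.73.
sin θ = 0.7007, so θ = 44.486°.

44°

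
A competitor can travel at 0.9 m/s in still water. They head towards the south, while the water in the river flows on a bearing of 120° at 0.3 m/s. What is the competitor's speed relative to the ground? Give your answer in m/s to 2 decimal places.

1.08 m/s

Taking east as x and north as y: velocity relative to the water = (0.000, -0.900) m/s; the water relative to ground = (0.260, -0.150) m/s.
Velocity relative to ground = (0.000, -0.900) + (0.260, -0.150) = (0.260, -1.050) m/s.
Speed = |(0.260, -1.050)| = 1.082 m/s.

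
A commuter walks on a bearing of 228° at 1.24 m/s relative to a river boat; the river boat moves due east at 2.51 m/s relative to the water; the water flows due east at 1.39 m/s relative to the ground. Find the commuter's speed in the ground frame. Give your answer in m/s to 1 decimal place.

In east/north components (m/s): commuter relative to river boat = (-0.921, -0.830); river boat relative to water = (2.510, 0.000); water relative to ground = (1.390, 0.000).
Sum = (2.979, -0.830) m/s.
Speed = |(2.979, -0.830)| = 3.092 m/s.

3.1 m/s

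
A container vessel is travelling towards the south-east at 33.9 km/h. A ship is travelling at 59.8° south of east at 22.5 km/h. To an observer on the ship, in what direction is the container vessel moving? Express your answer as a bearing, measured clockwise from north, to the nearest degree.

Taking east as x and north as y: container vessel velocity = (23.971, -23.971) km/h; ship velocity = (11.318, -19.446) km/h.
Velocity of container vessel relative to ship = (23.971, -23.971) − (11.318, -19.446) = (12.653, -4.525) km/h.
Bearing = atan2(12.65, -4.52) = 109.68° clockwise from north.

110°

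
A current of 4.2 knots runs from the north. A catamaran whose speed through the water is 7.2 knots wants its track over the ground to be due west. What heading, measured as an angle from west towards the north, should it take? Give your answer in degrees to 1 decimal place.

The current pushes perpendicular to the desired track; the heading must have a component into the current equal to 4.2 knots: 7.2 sin θ = 4.2.
sin θ = 0.5833, so θ = 35.685°.

35.7°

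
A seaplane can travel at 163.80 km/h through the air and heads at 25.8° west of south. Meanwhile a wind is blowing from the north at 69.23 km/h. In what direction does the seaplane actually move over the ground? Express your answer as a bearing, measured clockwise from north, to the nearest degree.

198°

Taking east as x and north as y: velocity relative to the air = (-71.291, -147.472) km/h; the air relative to ground = (0.000, -69.230) km/h.
Velocity relative to ground = (-71.291, -147.472) + (0.000, -69.230) = (-71.291, -216.702) km/h.
Bearing = atan2(-71.29, -216.70) = 198.21° clockwise from north.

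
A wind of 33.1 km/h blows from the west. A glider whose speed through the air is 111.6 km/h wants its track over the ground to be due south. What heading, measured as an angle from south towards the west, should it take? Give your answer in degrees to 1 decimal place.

The wind pushes perpendicular to the desired track; the heading must have a component into the wind equal to 33.1 km/h: 111.6 sin θ = 33.1.
sin θ = 0.2966, so θ = 17.253°.

17.3°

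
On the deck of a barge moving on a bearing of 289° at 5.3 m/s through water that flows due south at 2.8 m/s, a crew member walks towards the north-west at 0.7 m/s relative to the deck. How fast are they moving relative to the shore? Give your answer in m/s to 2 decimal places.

5.54 m/s

In east/north components (m/s): crew member relative to barge = (-0.495, 0.495); barge relative to water = (-5.011, 1.726); water relative to ground = (0.000, -2.800).
Sum = (-5.506, -0.580) m/s.
Speed = |(-5.506, -0.580)| = 5.537 m/s.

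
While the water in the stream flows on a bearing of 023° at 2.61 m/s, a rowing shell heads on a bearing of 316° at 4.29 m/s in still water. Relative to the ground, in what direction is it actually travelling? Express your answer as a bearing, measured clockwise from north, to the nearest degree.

Taking east as x and north as y: velocity relative to the water = (-2.980, 3.086) m/s; the water relative to ground = (1.020, 2.403) m/s.
Velocity relative to ground = (-2.980, 3.086) + (1.020, 2.403) = (-1.960, 5.488) m/s.
Bearing = atan2(-1.96, 5.49) = 340.35° clockwise from north.

340°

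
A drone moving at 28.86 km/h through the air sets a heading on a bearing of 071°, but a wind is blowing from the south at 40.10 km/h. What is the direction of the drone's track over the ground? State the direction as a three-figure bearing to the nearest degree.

029°

Taking east as x and north as y: velocity relative to the air = (27.288, 9.396) km/h; the air relative to ground = (0.000, 40.100) km/h.
Velocity relative to ground = (27.288, 9.396) + (0.000, 40.100) = (27.288, 49.496) km/h.
Bearing = atan2(27.29, 49.50) = 28.87° clockwise from north.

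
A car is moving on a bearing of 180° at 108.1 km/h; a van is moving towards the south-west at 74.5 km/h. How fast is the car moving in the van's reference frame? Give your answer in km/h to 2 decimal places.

Taking east as x and north as y: car velocity = (0.000, -108.100) km/h; van velocity = (-52.679, -52.679) km/h.
Velocity of car relative to van = (0.000, -108.100) − (-52.679, -52.679) = (52.679, -55.421) km/h.
Magnitude = |(52.679, -55.421)| = 76.463 km/h.

76.46 km/h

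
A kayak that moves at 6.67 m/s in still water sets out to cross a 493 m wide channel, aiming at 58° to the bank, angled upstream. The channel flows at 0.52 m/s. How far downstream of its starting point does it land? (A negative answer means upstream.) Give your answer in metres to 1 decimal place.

-262.7 m

Perpendicular speed = 5.656 m/s; crossing time = 493 / 5.656 = 87.157 s.
Net downstream speed = -3.015 m/s.
Drift = -3.015 × 87.157 = -262.739 m (upstream).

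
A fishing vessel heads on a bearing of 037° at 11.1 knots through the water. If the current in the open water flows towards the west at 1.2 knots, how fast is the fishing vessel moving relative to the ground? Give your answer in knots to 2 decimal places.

10.42 knots

Taking east as x and north as y: velocity relative to the water = (6.680, 8.865) knots; the water relative to ground = (-1.200, 0.000) knots.
Velocity relative to ground = (6.680, 8.865) + (-1.200, 0.000) = (5.480, 8.865) knots.
Speed = |(5.480, 8.865)| = 10.422 knots.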